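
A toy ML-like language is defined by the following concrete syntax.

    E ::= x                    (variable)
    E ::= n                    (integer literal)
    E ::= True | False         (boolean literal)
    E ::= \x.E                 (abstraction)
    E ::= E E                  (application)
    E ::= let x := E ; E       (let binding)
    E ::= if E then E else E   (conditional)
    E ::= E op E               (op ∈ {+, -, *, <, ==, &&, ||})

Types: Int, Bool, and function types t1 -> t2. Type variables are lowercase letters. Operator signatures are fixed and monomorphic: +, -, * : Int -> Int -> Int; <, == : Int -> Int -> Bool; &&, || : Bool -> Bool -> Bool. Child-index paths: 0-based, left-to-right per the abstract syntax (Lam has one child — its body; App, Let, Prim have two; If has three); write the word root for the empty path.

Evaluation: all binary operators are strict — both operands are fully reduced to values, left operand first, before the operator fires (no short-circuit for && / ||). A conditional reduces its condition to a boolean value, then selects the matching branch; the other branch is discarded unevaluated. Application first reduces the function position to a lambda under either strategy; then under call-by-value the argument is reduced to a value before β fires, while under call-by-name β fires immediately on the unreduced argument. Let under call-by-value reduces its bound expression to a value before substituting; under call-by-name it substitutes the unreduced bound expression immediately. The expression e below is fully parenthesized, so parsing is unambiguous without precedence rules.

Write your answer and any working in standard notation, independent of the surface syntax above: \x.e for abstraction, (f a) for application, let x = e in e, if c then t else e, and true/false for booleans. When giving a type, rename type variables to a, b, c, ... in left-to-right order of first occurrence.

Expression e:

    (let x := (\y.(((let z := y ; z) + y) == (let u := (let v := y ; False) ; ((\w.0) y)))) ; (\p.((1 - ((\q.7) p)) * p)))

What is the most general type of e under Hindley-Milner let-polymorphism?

Derivation:
y : a
let z : a
z : a
  unify a ~ Int
y : Int
  unify Int ~ Int
  unify Int ~ Int
y : Int
let v : Int
let u : Bool
\w._ : b -> Int
y : Int
  unify b -> Int ~ Int -> c
  unify b ~ Int
  unify Int ~ c
_ _ : Int
  unify Int ~ Int
\y._ : Int -> Bool
let x : Int -> Bool
  unify Int ~ Int
\q._ : e -> Int
p : d
  unify e -> Int ~ d -> f
  unify e ~ d
  unify Int ~ f
_ _ : Int
  unify Int ~ Int
  unify Int ~ Int
p : d
  unify d ~ Int
\p._ : Int -> Int

Answer: Int -> Int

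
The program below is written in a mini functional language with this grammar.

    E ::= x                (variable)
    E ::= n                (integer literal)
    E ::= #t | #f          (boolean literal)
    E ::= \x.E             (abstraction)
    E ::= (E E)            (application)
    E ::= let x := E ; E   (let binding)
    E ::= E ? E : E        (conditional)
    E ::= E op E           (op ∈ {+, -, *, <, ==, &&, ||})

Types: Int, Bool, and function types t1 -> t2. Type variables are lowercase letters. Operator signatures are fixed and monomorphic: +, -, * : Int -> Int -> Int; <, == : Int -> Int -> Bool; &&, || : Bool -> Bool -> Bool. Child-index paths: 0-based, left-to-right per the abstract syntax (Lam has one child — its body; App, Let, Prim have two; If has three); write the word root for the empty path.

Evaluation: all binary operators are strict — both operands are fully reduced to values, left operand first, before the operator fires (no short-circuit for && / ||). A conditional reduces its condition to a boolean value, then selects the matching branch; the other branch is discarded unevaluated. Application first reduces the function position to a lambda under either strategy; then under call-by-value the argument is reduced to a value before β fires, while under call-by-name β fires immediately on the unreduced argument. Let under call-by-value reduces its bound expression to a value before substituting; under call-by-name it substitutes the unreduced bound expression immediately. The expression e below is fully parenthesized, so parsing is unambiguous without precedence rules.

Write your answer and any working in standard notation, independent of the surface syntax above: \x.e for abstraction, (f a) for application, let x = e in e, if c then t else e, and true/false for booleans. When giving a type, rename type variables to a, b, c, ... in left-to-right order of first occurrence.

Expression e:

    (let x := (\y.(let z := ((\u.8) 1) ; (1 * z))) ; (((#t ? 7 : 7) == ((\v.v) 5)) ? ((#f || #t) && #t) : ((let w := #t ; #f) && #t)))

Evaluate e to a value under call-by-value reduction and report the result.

Answer: false

Derivation:
step 0: (let x = (\y.(let z = ((\u.8) 1) in (1 * z))) in (if ((if true then 7 else 7) == ((\v.v) 5)) then ((false || true) && true) else ((let w = true in false) && true)))
step 1: [let@root] (if ((if true then 7 else 7) == ((\v.v) 5)) then ((false || true) && true) else ((let w = true in false) && true))
step 2: [if@0.0] (if (7 == ((\v.v) 5)) then ((false || true) && true) else ((let w = true in false) && true))
step 3: [beta@0.1] (if (7 == 5) then ((false || true) && true) else ((let w = true in false) && true))
step 4: [delta@0] (if false then ((false || true) && true) else ((let w = true in false) && true))
step 5: [if@root] ((let w = true in false) && true)
step 6: [let@0] (false && true)
step 7: [delta@root] false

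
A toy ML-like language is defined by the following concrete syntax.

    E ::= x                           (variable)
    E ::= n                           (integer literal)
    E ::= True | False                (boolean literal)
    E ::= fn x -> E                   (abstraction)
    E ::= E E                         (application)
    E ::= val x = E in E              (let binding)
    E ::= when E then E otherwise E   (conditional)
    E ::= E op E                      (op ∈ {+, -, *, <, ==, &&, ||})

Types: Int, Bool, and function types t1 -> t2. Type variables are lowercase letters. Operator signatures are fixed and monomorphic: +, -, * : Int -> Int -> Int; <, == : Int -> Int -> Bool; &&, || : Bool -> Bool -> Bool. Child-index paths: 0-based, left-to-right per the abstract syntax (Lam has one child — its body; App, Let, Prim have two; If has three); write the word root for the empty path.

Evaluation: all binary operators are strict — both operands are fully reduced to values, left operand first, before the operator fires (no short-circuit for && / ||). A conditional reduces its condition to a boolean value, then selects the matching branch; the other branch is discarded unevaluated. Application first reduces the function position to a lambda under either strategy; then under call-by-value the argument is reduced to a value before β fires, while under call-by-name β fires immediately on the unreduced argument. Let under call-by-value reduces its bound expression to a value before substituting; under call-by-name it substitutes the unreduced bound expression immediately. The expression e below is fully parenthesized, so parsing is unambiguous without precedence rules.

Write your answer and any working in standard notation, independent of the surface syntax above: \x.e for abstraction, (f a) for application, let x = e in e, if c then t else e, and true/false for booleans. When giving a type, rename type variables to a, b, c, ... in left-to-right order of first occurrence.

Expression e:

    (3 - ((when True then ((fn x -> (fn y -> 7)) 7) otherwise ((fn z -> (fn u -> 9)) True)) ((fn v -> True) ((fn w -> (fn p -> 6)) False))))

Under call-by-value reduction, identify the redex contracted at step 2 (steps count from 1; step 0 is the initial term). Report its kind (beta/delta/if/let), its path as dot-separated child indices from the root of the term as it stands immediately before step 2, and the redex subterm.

Answer: beta at 1.0 : ((\x.(\y.7)) 7)

Trace:
step 0: (3 - ((if true then ((\x.(\y.7)) 7) else ((\z.(\u.9)) true)) ((\v.true) ((\w.(\p.6)) false))))
step 1: [if@1.0] (3 - (((\x.(\y.7)) 7) ((\v.true) ((\w.(\p.6)) false))))
step 2: [beta@1.0] (3 - ((\y.7) ((\v.true) ((\w.(\p.6)) false))))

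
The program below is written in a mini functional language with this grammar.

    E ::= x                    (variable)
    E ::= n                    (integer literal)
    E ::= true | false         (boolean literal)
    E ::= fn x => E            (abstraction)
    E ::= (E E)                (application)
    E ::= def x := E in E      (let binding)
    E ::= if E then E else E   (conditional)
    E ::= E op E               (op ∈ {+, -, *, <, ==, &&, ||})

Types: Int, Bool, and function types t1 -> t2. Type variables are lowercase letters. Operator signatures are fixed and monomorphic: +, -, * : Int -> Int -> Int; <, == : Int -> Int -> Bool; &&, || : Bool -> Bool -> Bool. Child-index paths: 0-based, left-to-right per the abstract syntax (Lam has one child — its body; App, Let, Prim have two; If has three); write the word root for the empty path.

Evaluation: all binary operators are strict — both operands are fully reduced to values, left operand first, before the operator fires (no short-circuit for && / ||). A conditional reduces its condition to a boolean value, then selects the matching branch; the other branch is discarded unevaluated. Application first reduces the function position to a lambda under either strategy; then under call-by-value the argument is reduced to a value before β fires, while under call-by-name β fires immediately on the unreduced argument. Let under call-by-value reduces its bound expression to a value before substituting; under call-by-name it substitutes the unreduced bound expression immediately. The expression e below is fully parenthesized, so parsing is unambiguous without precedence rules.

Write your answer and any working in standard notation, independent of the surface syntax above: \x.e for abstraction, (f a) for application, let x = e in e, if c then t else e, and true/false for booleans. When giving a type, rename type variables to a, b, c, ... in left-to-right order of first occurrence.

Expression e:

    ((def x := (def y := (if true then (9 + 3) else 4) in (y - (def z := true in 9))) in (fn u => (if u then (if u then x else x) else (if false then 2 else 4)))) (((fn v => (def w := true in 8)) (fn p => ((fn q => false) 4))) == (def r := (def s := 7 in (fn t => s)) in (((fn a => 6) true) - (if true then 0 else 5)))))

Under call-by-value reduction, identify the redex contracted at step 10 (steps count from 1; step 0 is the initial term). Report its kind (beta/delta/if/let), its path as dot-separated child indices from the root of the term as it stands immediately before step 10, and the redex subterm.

Working:
step 0: ((let x = (let y = (if true then (9 + 3) else 4) in (y - (let z = true in 9))) in (\u.(if u then (if u then x else x) else (if false then 2 else 4)))) (((\v.(let w = true in 8)) (\p.((\q.false) 4))) == (let r = (let s = 7 in (\t.s)) in (((\a.6) true) - (if true then 0 else 5)))))
step 1: [if@0.0.0] ((let x = (let y = (9 + 3) in (y - (let z = true in 9))) in (\u.(if u then (if u then x else x) else (if false then 2 else 4)))) (((\v.(let w = true in 8)) (\p.((\q.false) 4))) == (let r = (let s = 7 in (\t.s)) in (((\a.6) true) - (if true then 0 else 5)))))
step 2: [delta@0.0.0] ((let x = (let y = 12 in (y - (let z = true in 9))) in (\u.(if u then (if u then x else x) else (if false then 2 else 4)))) (((\v.(let w = true in 8)) (\p.((\q.false) 4))) == (let r = (let s = 7 in (\t.s)) in (((\a.6) true) - (if true then 0 else 5)))))
step 3: [let@0.0] ((let x = (12 - (let z = true in 9)) in (\u.(if u then (if u then x else x) else (if false then 2 else 4)))) (((\v.(let w = true in 8)) (\p.((\q.false) 4))) == (let r = (let s = 7 in (\t.s)) in (((\a.6) true) - (if true then 0 else 5)))))
step 4: [let@0.0.1] ((let x = (12 - 9) in (\u.(if u then (if u then x else x) else (if false then 2 else 4)))) (((\v.(let w = true in 8)) (\p.((\q.false) 4))) == (let r = (let s = 7 in (\t.s)) in (((\a.6) true) - (if true then 0 else 5)))))
step 5: [delta@0.0] ((let x = 3 in (\u.(if u then (if u then x else x) else (if false then 2 else 4)))) (((\v.(let w = true in 8)) (\p.((\q.false) 4))) == (let r = (let s = 7 in (\t.s)) in (((\a.6) true) - (if true then 0 else 5)))))
step 6: [let@0] ((\u.(if u then (if u then 3 else 3) else (if false then 2 else 4))) (((\v.(let w = true in 8)) (\p.((\q.false) 4))) == (let r = (let s = 7 in (\t.s)) in (((\a.6) true) - (if true then 0 else 5)))))
step 7: [beta@1.0] ((\u.(if u then (if u then 3 else 3) else (if false then 2 else 4))) ((let w = true in 8) == (let r = (let s = 7 in (\t.s)) in (((\a.6) true) - (if true then 0 else 5)))))
step 8: [let@1.0] ((\u.(if u then (if u then 3 else 3) else (if false then 2 else 4))) (8 == (let r = (let s = 7 in (\t.s)) in (((\a.6) true) - (if true then 0 else 5)))))
step 9: [let@1.1.0] ((\u.(if u then (if u then 3 else 3) else (if false then 2 else 4))) (8 == (let r = (\t.7) in (((\a.6) true) - (if true then 0 else 5)))))
step 10: [let@1.1] ((\u.(if u then (if u then 3 else 3) else (if false then 2 else 4))) (8 == (((\a.6) true) - (if true then 0 else 5))))

Answer: let at 1.1 : (let r = (\t.7) in (((\a.6) true) - (if true then 0 else 5)))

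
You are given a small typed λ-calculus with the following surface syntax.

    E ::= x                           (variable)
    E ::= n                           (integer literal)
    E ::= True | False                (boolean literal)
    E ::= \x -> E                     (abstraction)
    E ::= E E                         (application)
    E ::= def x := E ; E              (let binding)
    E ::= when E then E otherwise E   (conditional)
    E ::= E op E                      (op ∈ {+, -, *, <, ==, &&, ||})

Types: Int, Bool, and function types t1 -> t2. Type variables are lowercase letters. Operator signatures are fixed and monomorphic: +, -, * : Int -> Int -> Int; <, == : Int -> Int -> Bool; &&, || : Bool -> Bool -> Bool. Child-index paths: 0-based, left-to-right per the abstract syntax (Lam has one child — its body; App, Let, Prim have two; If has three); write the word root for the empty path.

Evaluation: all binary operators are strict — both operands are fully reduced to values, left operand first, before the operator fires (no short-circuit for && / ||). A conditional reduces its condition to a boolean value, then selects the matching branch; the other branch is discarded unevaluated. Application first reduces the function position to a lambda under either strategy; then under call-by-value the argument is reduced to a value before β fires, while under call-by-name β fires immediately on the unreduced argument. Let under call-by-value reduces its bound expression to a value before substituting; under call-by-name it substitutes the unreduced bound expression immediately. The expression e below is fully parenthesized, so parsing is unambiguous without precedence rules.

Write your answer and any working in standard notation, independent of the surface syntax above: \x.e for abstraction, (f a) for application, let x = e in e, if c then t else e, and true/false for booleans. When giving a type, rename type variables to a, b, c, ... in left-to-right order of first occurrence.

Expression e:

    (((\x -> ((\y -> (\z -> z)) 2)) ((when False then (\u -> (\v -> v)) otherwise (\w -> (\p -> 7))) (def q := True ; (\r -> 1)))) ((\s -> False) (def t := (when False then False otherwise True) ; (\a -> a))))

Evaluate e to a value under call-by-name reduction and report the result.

Trace:
step 0: (((\x.((\y.(\z.z)) 2)) ((if false then (\u.(\v.v)) else (\w.(\p.7))) (let q = true in (\r.1)))) ((\s.false) (let t = (if false then false else true) in (\a.a))))
step 1: [beta@0] (((\y.(\z.z)) 2) ((\s.false) (let t = (if false then false else true) in (\a.a))))
step 2: [beta@0] ((\z.z) ((\s.false) (let t = (if false then false else true) in (\a.a))))
step 3: [beta@root] ((\s.false) (let t = (if false then false else true) in (\a.a)))
step 4: [beta@root] false

Answer: false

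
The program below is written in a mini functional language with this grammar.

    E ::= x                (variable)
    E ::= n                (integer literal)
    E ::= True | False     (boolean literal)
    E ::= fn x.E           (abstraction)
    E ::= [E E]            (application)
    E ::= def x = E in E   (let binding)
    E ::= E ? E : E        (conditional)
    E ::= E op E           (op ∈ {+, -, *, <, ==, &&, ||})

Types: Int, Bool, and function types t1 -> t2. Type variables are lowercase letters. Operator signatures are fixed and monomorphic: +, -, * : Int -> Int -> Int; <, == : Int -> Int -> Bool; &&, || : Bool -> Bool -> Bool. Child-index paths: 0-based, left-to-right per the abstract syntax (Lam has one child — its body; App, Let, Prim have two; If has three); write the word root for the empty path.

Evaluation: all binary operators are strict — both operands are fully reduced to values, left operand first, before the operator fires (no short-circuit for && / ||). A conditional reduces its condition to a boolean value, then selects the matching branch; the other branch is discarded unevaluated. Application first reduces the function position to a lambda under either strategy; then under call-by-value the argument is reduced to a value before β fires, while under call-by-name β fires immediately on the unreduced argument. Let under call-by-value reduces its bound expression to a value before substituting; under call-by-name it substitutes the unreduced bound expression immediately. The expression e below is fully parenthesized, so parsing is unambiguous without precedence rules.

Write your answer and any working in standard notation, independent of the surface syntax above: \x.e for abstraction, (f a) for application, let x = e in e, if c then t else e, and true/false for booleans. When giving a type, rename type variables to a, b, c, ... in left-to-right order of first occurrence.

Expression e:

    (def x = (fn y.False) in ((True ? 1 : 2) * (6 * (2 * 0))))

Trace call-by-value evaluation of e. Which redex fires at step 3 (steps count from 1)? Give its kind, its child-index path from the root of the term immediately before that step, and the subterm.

Derivation:
step 0: (let x = (\y.false) in ((if true then 1 else 2) * (6 * (2 * 0))))
step 1: [let@root] ((if true then 1 else 2) * (6 * (2 * 0)))
step 2: [if@0] (1 * (6 * (2 * 0)))
step 3: [delta@1.1] (1 * (6 * 0))

Answer: delta at 1.1 : (2 * 0)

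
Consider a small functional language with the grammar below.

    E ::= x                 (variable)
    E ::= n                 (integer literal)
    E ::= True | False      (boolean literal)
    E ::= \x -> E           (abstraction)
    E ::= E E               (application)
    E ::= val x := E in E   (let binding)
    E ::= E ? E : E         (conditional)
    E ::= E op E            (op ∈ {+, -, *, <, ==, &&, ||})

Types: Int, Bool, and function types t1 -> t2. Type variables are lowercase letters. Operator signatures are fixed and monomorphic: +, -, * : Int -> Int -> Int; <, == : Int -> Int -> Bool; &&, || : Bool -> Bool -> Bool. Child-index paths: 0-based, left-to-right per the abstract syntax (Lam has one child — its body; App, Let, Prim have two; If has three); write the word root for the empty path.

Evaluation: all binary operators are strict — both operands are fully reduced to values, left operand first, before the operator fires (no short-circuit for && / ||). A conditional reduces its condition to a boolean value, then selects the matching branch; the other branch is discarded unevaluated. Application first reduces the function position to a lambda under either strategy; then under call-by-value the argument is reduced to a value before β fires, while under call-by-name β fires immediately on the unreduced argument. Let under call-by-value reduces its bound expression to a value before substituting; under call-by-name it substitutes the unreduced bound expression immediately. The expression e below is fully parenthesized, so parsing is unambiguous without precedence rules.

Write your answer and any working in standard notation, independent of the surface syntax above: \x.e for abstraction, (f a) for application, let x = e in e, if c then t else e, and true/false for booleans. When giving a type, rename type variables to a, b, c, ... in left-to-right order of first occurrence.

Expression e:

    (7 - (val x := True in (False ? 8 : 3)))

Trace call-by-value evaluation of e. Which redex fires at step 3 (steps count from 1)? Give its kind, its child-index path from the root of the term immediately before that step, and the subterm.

Answer: delta at root : (7 - 3)

Working:
step 0: (7 - (let x = true in (if false then 8 else 3)))
step 1: [let@1] (7 - (if false then 8 else 3))
step 2: [if@1] (7 - 3)
step 3: [delta@root] 4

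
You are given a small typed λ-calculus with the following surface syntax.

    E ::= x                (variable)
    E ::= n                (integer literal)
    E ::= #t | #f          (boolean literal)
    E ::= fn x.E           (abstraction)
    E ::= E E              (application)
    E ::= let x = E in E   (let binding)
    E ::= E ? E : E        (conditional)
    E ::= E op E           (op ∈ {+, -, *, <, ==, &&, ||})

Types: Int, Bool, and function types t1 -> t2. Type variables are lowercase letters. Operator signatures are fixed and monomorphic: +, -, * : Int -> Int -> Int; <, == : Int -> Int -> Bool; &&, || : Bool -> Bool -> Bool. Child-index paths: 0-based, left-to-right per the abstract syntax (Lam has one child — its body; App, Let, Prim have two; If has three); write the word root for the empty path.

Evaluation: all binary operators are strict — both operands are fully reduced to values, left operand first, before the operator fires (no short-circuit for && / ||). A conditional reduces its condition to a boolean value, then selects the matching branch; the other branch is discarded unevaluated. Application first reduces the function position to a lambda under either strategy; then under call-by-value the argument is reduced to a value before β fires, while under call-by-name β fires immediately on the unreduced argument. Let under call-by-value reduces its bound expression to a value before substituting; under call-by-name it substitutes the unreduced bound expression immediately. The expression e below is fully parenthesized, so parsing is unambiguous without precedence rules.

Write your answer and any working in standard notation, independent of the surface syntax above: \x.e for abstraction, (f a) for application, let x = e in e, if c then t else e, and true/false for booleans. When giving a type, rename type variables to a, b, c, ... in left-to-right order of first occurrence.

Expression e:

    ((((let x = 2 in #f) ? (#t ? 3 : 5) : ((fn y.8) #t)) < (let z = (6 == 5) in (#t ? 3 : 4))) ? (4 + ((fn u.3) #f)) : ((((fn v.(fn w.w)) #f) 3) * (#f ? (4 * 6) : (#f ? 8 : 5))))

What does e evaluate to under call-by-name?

Derivation:
step 0: (if ((if (let x = 2 in false) then (if true then 3 else 5) else ((\y.8) true)) < (let z = (6 == 5) in (if true then 3 else 4))) then (4 + ((\u.3) false)) else ((((\v.(\w.w)) false) 3) * (if false then (4 * 6) else (if false then 8 else 5))))
step 1: [let@0.0.0] (if ((if false then (if true then 3 else 5) else ((\y.8) true)) < (let z = (6 == 5) in (if true then 3 else 4))) then (4 + ((\u.3) false)) else ((((\v.(\w.w)) false) 3) * (if false then (4 * 6) else (if false then 8 else 5))))
step 2: [if@0.0] (if (((\y.8) true) < (let z = (6 == 5) in (if true then 3 else 4))) then (4 + ((\u.3) false)) else ((((\v.(\w.w)) false) 3) * (if false then (4 * 6) else (if false then 8 else 5))))
step 3: [beta@0.0] (if (8 < (let z = (6 == 5) in (if true then 3 else 4))) then (4 + ((\u.3) false)) else ((((\v.(\w.w)) false) 3) * (if false then (4 * 6) else (if false then 8 else 5))))
step 4: [let@0.1] (if (8 < (if true then 3 else 4)) then (4 + ((\u.3) false)) else ((((\v.(\w.w)) false) 3) * (if false then (4 * 6) else (if false then 8 else 5))))
step 5: [if@0.1] (if (8 < 3) then (4 + ((\u.3) false)) else ((((\v.(\w.w)) false) 3) * (if false then (4 * 6) else (if false then 8 else 5))))
step 6: [delta@0] (if false then (4 + ((\u.3) false)) else ((((\v.(\w.w)) false) 3) * (if false then (4 * 6) else (if false then 8 else 5))))
step 7: [if@root] ((((\v.(\w.w)) false) 3) * (if false then (4 * 6) else (if false then 8 else 5)))
step 8: [beta@0.0] (((\w.w) 3) * (if false then (4 * 6) else (if false then 8 else 5)))
step 9: [beta@0] (3 * (if false then (4 * 6) else (if false then 8 else 5)))
step 10: [if@1] (3 * (if false then 8 else 5))
step 11: [if@1] (3 * 5)
step 12: [delta@root] 15

Answer: 15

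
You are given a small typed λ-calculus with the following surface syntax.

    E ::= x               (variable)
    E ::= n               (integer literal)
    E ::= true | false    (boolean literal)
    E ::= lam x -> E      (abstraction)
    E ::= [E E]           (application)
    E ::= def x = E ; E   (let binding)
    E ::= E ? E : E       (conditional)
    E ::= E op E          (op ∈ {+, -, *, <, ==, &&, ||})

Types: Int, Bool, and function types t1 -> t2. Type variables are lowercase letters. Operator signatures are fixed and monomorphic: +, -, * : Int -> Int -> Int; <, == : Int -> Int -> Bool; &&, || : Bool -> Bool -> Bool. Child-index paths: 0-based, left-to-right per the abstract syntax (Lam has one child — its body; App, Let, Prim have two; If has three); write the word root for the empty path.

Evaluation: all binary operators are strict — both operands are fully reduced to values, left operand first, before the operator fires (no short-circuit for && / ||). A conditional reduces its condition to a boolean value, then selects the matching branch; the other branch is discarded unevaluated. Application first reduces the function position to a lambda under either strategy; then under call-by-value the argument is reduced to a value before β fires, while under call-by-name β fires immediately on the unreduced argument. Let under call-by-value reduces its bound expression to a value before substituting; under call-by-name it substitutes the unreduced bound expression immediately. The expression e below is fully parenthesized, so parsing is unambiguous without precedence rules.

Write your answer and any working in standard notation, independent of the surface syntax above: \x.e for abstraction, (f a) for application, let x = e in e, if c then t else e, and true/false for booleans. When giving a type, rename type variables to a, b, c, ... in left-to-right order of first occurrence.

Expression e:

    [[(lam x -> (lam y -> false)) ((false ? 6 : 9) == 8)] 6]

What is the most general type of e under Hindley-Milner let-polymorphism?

Answer: Bool

Trace:
\y._ : b -> Bool
\x._ : a -> b -> Bool
  unify Bool ~ Bool
  unify Int ~ Int
  unify Int ~ Int
  unify Int ~ Int
  unify a -> b -> Bool ~ Bool -> c
  unify a ~ Bool
  unify b -> Bool ~ c
_ _ : b -> Bool
  unify b -> Bool ~ Int -> d
  unify b ~ Int
  unify Bool ~ d
_ _ : Bool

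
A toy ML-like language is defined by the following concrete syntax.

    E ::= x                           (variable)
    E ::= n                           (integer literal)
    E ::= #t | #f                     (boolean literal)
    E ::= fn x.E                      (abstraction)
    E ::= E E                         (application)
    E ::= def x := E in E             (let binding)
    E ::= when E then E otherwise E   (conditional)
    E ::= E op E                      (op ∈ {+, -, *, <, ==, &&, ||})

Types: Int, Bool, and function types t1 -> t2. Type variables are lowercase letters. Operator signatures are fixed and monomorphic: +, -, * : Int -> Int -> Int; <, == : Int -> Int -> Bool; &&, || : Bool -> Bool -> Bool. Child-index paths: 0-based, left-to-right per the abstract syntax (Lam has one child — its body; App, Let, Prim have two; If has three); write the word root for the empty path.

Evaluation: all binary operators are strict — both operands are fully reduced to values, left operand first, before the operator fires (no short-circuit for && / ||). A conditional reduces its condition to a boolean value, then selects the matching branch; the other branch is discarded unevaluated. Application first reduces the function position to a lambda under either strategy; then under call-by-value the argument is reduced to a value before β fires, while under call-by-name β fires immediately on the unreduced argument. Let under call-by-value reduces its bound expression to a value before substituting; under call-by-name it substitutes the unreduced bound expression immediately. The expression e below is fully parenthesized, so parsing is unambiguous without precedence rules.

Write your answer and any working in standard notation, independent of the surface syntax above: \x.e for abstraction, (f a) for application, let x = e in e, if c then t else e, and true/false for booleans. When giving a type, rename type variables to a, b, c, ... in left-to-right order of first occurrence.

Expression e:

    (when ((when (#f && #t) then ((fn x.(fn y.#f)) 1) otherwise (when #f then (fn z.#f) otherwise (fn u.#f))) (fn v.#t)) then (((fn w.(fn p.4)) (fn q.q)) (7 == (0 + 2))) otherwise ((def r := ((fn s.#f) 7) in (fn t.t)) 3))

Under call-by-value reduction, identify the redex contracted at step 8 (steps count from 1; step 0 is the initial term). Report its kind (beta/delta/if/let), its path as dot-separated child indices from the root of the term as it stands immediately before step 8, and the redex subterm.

Answer: beta at root : ((\t.t) 3)

Derivation:
step 0: (if ((if (false && true) then ((\x.(\y.false)) 1) else (if false then (\z.false) else (\u.false))) (\v.true)) then (((\w.(\p.4)) (\q.q)) (7 == (0 + 2))) else ((let r = ((\s.false) 7) in (\t.t)) 3))
step 1: [delta@0.0.0] (if ((if false then ((\x.(\y.false)) 1) else (if false then (\z.false) else (\u.false))) (\v.true)) then (((\w.(\p.4)) (\q.q)) (7 == (0 + 2))) else ((let r = ((\s.false) 7) in (\t.t)) 3))
step 2: [if@0.0] (if ((if false then (\z.false) else (\u.false)) (\v.true)) then (((\w.(\p.4)) (\q.q)) (7 == (0 + 2))) else ((let r = ((\s.false) 7) in (\t.t)) 3))
step 3: [if@0.0] (if ((\u.false) (\v.true)) then (((\w.(\p.4)) (\q.q)) (7 == (0 + 2))) else ((let r = ((\s.false) 7) in (\t.t)) 3))
step 4: [beta@0] (if false then (((\w.(\p.4)) (\q.q)) (7 == (0 + 2))) else ((let r = ((\s.false) 7) in (\t.t)) 3))
step 5: [if@root] ((let r = ((\s.false) 7) in (\t.t)) 3)
step 6: [beta@0.0] ((let r = false in (\t.t)) 3)
step 7: [let@0] ((\t.t) 3)
step 8: [beta@root] 3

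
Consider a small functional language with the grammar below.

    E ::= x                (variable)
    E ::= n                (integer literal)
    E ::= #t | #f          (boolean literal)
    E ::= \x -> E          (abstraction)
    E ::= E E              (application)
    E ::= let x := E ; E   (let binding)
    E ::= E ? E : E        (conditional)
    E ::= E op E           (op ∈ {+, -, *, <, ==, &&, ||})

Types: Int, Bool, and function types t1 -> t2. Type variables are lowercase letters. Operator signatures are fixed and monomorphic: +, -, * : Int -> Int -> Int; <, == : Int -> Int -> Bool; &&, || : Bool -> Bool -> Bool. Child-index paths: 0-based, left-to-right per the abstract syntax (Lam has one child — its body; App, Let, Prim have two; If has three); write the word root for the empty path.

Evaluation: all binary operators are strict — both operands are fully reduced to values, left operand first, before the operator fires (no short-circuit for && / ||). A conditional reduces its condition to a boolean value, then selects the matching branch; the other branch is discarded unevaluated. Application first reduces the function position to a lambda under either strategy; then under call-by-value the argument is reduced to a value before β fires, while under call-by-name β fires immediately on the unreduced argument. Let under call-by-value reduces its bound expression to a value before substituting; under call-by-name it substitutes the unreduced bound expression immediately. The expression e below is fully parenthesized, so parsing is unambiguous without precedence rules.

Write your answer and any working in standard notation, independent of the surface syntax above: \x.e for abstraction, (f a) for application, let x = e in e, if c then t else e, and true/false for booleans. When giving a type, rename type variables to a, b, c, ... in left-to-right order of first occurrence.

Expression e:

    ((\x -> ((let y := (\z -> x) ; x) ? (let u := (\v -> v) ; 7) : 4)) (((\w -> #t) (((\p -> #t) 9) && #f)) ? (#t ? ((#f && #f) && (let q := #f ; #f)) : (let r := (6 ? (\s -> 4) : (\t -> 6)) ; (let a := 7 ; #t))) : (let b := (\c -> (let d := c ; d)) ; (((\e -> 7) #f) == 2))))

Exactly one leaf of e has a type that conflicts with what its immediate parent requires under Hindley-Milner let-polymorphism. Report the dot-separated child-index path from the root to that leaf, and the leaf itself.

Derivation:
x : a
\z._ : b -> a
let y : forall. b -> a
x : a
  unify a ~ Bool
v : c
\v._ : c -> c
let u : forall. c -> c
  unify Int ~ Int
\x._ : Bool -> Int
\w._ : d -> Bool
\p._ : e -> Bool
  unify e -> Bool ~ Int -> f
  unify e ~ Int
  unify Bool ~ f
_ _ : Bool
  unify Bool ~ Bool
  unify Bool ~ Bool
  unify d -> Bool ~ Bool -> g
  unify d ~ Bool
  unify Bool ~ g
_ _ : Bool
  unify Bool ~ Bool
  unify Bool ~ Bool
  unify Bool ~ Bool
  unify Bool ~ Bool
  unify Bool ~ Bool
let q : Bool
  unify Bool ~ Bool
  unify Int ~ Bool
  FAIL: mismatch Int ~ Bool

Answer: 1.1.2.0.0 : 6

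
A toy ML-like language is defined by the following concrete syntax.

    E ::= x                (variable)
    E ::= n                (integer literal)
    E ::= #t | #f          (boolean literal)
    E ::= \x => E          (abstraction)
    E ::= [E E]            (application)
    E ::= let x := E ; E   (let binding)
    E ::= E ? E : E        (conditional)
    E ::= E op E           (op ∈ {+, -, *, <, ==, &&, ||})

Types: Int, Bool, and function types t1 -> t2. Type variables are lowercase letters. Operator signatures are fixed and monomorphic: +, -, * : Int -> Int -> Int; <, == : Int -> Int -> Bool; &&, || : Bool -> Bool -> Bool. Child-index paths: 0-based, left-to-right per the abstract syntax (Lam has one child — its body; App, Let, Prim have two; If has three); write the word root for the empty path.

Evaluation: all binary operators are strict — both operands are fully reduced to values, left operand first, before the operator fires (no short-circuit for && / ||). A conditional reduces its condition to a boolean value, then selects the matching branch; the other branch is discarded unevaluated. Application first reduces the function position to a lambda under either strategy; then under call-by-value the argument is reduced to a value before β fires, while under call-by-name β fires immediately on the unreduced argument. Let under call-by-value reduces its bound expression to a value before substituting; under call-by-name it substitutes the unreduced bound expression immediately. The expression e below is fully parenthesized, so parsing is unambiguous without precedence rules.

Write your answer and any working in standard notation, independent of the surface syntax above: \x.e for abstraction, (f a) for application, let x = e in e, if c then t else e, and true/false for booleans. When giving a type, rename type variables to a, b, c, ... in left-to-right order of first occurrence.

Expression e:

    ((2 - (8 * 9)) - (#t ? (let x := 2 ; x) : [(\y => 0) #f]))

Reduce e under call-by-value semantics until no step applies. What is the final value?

Answer: -72

Working:
step 0: ((2 - (8 * 9)) - (if true then (let x = 2 in x) else ((\y.0) false)))
step 1: [delta@0.1] ((2 - 72) - (if true then (let x = 2 in x) else ((\y.0) false)))
step 2: [delta@0] (-70 - (if true then (let x = 2 in x) else ((\y.0) false)))
step 3: [if@1] (-70 - (let x = 2 in x))
step 4: [let@1] (-70 - 2)
step 5: [delta@root] -72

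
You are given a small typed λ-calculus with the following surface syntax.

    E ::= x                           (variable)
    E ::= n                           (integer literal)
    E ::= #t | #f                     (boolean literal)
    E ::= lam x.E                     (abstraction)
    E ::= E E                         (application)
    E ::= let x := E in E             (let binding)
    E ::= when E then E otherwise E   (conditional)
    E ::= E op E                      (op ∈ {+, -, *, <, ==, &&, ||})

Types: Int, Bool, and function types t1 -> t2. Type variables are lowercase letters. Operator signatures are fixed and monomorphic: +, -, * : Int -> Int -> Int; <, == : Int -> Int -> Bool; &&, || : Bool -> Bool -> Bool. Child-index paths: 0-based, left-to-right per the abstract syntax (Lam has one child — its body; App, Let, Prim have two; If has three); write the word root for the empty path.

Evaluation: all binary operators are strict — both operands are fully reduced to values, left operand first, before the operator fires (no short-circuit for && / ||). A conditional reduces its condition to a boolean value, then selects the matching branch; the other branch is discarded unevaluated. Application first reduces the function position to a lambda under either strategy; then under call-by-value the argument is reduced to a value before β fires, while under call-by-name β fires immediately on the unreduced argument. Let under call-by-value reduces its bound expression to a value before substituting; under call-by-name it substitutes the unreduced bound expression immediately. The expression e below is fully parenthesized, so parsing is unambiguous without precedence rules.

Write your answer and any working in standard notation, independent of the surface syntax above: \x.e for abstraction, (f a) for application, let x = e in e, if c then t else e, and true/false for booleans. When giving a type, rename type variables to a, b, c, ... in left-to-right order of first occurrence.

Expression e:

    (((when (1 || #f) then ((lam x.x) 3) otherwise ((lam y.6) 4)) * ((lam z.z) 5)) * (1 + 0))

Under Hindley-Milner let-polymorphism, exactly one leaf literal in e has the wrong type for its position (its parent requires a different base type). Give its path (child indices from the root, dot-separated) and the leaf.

Answer: 0.0.0.0 : 1

Working:
  unify Int ~ Bool
  FAIL: mismatch Int ~ Bool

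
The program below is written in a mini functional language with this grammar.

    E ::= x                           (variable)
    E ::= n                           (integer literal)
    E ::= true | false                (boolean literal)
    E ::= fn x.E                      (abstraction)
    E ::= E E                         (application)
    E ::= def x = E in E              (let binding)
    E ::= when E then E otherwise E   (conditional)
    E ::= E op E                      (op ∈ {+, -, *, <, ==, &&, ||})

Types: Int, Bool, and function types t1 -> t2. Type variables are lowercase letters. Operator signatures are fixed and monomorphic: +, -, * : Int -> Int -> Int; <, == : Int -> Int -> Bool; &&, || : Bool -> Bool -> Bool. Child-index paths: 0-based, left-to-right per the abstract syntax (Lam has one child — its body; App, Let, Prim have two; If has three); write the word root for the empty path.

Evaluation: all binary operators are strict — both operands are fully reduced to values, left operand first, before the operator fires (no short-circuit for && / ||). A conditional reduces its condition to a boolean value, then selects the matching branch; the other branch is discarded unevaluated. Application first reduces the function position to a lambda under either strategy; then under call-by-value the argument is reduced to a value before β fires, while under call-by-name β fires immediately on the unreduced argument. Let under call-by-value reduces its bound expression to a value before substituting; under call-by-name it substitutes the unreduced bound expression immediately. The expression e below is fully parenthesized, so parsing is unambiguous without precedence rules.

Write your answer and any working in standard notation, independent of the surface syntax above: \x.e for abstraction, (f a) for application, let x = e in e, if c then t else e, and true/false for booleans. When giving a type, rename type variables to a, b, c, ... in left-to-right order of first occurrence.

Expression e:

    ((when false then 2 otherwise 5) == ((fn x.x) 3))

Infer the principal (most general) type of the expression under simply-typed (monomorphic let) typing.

Answer: Bool

Working:
  unify Bool ~ Bool
  unify Int ~ Int
  unify Int ~ Int
x : a
\x._ : a -> a
  unify a -> a ~ Int -> b
  unify a ~ Int
  unify Int ~ b
_ _ : Int
  unify Int ~ Int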